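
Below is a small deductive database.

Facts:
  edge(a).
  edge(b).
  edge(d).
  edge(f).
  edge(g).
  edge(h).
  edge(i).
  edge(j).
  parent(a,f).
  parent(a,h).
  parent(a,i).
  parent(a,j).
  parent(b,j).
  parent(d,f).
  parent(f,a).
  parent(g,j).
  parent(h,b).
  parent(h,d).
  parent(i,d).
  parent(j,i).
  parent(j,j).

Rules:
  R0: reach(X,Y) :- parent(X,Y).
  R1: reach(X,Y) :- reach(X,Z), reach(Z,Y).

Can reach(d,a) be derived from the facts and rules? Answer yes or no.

yes

round 1: derive reach(a,f) via R0 from parent(a,f)
round 1: derive reach(a,h) via R0 from parent(a,h)
round 1: derive reach(a,i) via R0 from parent(a,i)
round 1: derive reach(a,j) via R0 from parent(a,j)
round 1: derive reach(b,j) via R0 from parent(b,j)
round 1: derive reach(d,f) via R0 from parent(d,f)
round 1: derive reach(f,a) via R0 from parent(f,a)
round 1: derive reach(g,j) via R0 from parent(g,j)
round 1: derive reach(h,b) via R0 from parent(h,b)
round 1: derive reach(h,d) via R0 from parent(h,d)
round 1: derive reach(i,d) via R0 from parent(i,d)
round 1: derive reach(j,i) via R0 from parent(j,i)
round 1: derive reach(j,j) via R0 from parent(j,j)
round 2: derive reach(a,a) via R1 from reach(a,f), reach(f,a)
round 2: derive reach(a,b) via R1 from reach(a,h), reach(h,b)
round 2: derive reach(a,d) via R1 from reach(a,h), reach(h,d)
round 2: derive reach(b,i) via R1 from reach(b,j), reach(j,i)
round 2: derive reach(d,a) via R1 from reach(d,f), reach(f,a)
round 2: derive reach(f,f) via R1 from reach(f,a), reach(a,f)
round 2: derive reach(f,h) via R1 from reach(f,a), reach(a,h)
round 2: derive reach(f,i) via R1 from reach(f,a), reach(a,i)
round 2: derive reach(f,j) via R1 from reach(f,a), reach(a,j)
round 2: derive reach(g,i) via R1 from reach(g,j), reach(j,i)
round 2: derive reach(h,f) via R1 from reach(h,d), reach(d,f)
round 2: derive reach(h,j) via R1 from reach(h,b), reach(b,j)
round 2: derive reach(i,f) via R1 from reach(i,d), reach(d,f)
round 2: derive reach(j,d) via R1 from reach(j,i), reach(i,d)
round 3: derive reach(b,d) via R1 from reach(b,i), reach(i,d)
round 3: derive reach(b,f) via R1 from reach(b,i), reach(i,f)
round 3: derive reach(d,b) via R1 from reach(d,a), reach(a,b)
round 3: derive reach(d,d) via R1 from reach(d,a), reach(a,d)
round 3: derive reach(d,h) via R1 from reach(d,a), reach(a,h)
round 3: derive reach(d,i) via R1 from reach(d,a), reach(a,i)
round 3: derive reach(d,j) via R1 from reach(d,a), reach(a,j)
round 3: derive reach(f,b) via R1 from reach(f,a), reach(a,b)
round 3: derive reach(f,d) via R1 from reach(f,a), reach(a,d)
round 3: derive reach(g,d) via R1 from reach(g,i), reach(i,d)
round 3: derive reach(g,f) via R1 from reach(g,i), reach(i,f)
round 3: derive reach(h,a) via R1 from reach(h,d), reach(d,a)
round 3: derive reach(h,h) via R1 from reach(h,f), reach(f,h)
round 3: derive reach(h,i) via R1 from reach(h,b), reach(b,i)
round 3: derive reach(i,a) via R1 from reach(i,d), reach(d,a)
round 3: derive reach(i,h) via R1 from reach(i,f), reach(f,h)
round 3: derive reach(i,i) via R1 from reach(i,f), reach(f,i)
round 3: derive reach(i,j) via R1 from reach(i,f), reach(f,j)
round 3: derive reach(j,a) via R1 from reach(j,d), reach(d,a)
round 3: derive reach(j,f) via R1 from reach(j,d), reach(d,f)
round 4: derive reach(b,a) via R1 from reach(b,d), reach(d,a)
round 4: derive reach(b,b) via R1 from reach(b,d), reach(d,b)
round 4: derive reach(b,h) via R1 from reach(b,d), reach(d,h)
round 4: derive reach(g,a) via R1 from reach(g,d), reach(d,a)
round 4: derive reach(g,b) via R1 from reach(g,d), reach(d,b)
round 4: derive reach(g,h) via R1 from reach(g,d), reach(d,h)
round 4: derive reach(i,b) via R1 from reach(i,a), reach(a,b)
round 4: derive reach(j,b) via R1 from reach(j,a), reach(a,b)
round 4: derive reach(j,h) via R1 from reach(j,a), reach(a,h)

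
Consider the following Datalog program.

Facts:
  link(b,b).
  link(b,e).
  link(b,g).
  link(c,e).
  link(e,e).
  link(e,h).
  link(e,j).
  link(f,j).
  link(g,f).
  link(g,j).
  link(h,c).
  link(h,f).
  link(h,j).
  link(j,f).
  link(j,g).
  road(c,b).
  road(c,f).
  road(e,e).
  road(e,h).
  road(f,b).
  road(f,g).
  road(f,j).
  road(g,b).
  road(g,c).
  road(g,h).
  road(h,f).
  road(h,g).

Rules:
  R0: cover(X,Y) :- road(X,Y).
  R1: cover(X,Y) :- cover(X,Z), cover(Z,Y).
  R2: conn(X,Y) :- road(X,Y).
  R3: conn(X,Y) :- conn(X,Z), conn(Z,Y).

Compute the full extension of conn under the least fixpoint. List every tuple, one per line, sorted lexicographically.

conn(c,b)
conn(c,c)
conn(c,f)
conn(c,g)
conn(c,h)
conn(c,j)
conn(e,b)
conn(e,c)
conn(e,e)
conn(e,f)
conn(e,g)
conn(e,h)
conn(e,j)
conn(f,b)
conn(f,c)
conn(f,f)
conn(f,g)
conn(f,h)
conn(f,j)
conn(g,b)
conn(g,c)
conn(g,f)
conn(g,g)
conn(g,h)
conn(g,j)
conn(h,b)
conn(h,c)
conn(h,f)
conn(h,g)
conn(h,h)
conn(h,j)

round 1: derive conn(c,b) via R2 from road(c,b)
round 1: derive conn(c,f) via R2 from road(c,f)
round 1: derive conn(e,e) via R2 from road(e,e)
round 1: derive conn(e,h) via R2 from road(e,h)
round 1: derive conn(f,b) via R2 from road(f,b)
round 1: derive conn(f,g) via R2 from road(f,g)
round 1: derive conn(f,j) via R2 from road(f,j)
round 1: derive conn(g,b) via R2 from road(g,b)
round 1: derive conn(g,c) via R2 from road(g,c)
round 1: derive conn(g,h) via R2 from road(g,h)
round 1: derive conn(h,f) via R2 from road(h,f)
round 1: derive conn(h,g) via R2 from road(h,g)
round 2: derive conn(c,g) via R3 from conn(c,f), conn(f,g)
round 2: derive conn(c,j) via R3 from conn(c,f), conn(f,j)
round 2: derive conn(e,f) via R3 from conn(e,h), conn(h,f)
round 2: derive conn(e,g) via R3 from conn(e,h), conn(h,g)
round 2: derive conn(f,c) via R3 from conn(f,g), conn(g,c)
round 2: derive conn(f,h) via R3 from conn(f,g), conn(g,h)
round 2: derive conn(g,f) via R3 from conn(g,c), conn(c,f)
round 2: derive conn(g,g) via R3 from conn(g,h), conn(h,g)
round 2: derive conn(h,b) via R3 from conn(h,f), conn(f,b)
round 2: derive conn(h,c) via R3 from conn(h,g), conn(g,c)
round 2: derive conn(h,h) via R3 from conn(h,g), conn(g,h)
round 2: derive conn(h,j) via R3 from conn(h,f), conn(f,j)
round 3: derive conn(c,c) via R3 from conn(c,f), conn(f,c)
round 3: derive conn(c,h) via R3 from conn(c,f), conn(f,h)
round 3: derive conn(e,b) via R3 from conn(e,f), conn(f,b)
round 3: derive conn(e,c) via R3 from conn(e,f), conn(f,c)
round 3: derive conn(e,j) via R3 from conn(e,f), conn(f,j)
round 3: derive conn(f,f) via R3 from conn(f,c), conn(c,f)
round 3: derive conn(g,j) via R3 from conn(g,c), conn(c,j)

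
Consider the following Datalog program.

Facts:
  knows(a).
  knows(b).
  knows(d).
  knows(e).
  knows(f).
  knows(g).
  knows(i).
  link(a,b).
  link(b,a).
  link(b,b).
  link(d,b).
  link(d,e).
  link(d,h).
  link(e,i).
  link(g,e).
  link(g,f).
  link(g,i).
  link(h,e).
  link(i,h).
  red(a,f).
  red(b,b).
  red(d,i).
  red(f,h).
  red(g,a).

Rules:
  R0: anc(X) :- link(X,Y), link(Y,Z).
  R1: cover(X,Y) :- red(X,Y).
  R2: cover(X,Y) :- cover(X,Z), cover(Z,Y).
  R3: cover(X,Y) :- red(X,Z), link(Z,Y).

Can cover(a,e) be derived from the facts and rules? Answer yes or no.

yes

round 1: derive cover(a,f) via R1 from red(a,f)
round 1: derive cover(b,b) via R1 from red(b,b)
round 1: derive cover(d,i) via R1 from red(d,i)
round 1: derive cover(f,h) via R1 from red(f,h)
round 1: derive cover(g,a) via R1 from red(g,a)
round 1: derive cover(b,a) via R3 from red(b,b), link(b,a)
round 1: derive cover(d,h) via R3 from red(d,i), link(i,h)
round 1: derive cover(f,e) via R3 from red(f,h), link(h,e)
round 1: derive cover(g,b) via R3 from red(g,a), link(a,b)
round 2: derive cover(a,e) via R2 from cover(a,f), cover(f,e)
round 2: derive cover(a,h) via R2 from cover(a,f), cover(f,h)
round 2: derive cover(b,f) via R2 from cover(b,a), cover(a,f)
round 2: derive cover(g,f) via R2 from cover(g,a), cover(a,f)
round 3: derive cover(b,e) via R2 from cover(b,a), cover(a,e)
round 3: derive cover(b,h) via R2 from cover(b,a), cover(a,h)
round 3: derive cover(g,e) via R2 from cover(g,a), cover(a,e)
round 3: derive cover(g,h) via R2 from cover(g,a), cover(a,h)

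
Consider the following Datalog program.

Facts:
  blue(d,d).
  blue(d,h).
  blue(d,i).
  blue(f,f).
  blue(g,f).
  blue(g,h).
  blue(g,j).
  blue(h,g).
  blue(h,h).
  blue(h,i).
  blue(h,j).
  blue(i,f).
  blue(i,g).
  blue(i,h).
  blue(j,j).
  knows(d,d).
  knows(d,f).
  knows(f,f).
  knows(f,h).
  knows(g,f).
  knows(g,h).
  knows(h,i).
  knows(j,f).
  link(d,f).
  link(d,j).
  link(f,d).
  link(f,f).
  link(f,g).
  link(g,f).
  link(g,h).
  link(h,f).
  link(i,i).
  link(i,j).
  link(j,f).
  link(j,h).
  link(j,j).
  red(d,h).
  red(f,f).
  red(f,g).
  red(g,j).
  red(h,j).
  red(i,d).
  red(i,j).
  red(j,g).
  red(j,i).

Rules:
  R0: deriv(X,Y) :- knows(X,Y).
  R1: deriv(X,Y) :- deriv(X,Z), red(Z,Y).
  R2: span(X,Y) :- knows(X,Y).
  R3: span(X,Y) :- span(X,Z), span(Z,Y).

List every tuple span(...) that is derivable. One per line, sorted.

round 1: derive span(d,d) via R2 from knows(d,d)
round 1: derive span(d,f) via R2 from knows(d,f)
round 1: derive span(f,f) via R2 from knows(f,f)
round 1: derive span(f,h) via R2 from knows(f,h)
round 1: derive span(g,f) via R2 from knows(g,f)
round 1: derive span(g,h) via R2 from knows(g,h)
round 1: derive span(h,i) via R2 from knows(h,i)
round 1: derive span(j,f) via R2 from knows(j,f)
round 2: derive span(d,h) via R3 from span(d,f), span(f,h)
round 2: derive span(f,i) via R3 from span(f,h), span(h,i)
round 2: derive span(g,i) via R3 from span(g,h), span(h,i)
round 2: derive span(j,h) via R3 from span(j,f), span(f,h)
round 3: derive span(d,i) via R3 from span(d,f), span(f,i)
round 3: derive span(j,i) via R3 from span(j,f), span(f,i)

span(d,d)
span(d,f)
span(d,h)
span(d,i)
span(f,f)
span(f,h)
span(f,i)
span(g,f)
span(g,h)
span(g,i)
span(h,i)
span(j,f)
span(j,h)
span(j,i)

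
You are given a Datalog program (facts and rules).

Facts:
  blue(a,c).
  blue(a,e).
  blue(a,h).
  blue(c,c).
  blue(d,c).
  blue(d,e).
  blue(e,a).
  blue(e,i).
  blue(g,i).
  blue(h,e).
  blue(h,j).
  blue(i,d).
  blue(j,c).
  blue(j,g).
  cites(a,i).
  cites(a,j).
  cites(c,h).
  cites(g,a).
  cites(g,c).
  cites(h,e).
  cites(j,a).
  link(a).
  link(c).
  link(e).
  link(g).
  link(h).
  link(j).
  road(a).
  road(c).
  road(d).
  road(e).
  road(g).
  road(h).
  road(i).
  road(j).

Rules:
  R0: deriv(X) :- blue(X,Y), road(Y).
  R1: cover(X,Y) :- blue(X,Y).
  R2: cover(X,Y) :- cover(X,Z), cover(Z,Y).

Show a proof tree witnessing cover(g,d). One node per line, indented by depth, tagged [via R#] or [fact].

cover(g,d)  [via R2]
  cover(g,i)  [via R1]
    blue(g,i)  [fact]
  cover(i,d)  [via R1]
    blue(i,d)  [fact]

round 1: derive cover(a,c) via R1 from blue(a,c)
round 1: derive cover(a,e) via R1 from blue(a,e)
round 1: derive cover(a,h) via R1 from blue(a,h)
round 1: derive cover(c,c) via R1 from blue(c,c)
round 1: derive cover(d,c) via R1 from blue(d,c)
round 1: derive cover(d,e) via R1 from blue(d,e)
round 1: derive cover(e,a) via R1 from blue(e,a)
round 1: derive cover(e,i) via R1 from blue(e,i)
round 1: derive cover(g,i) via R1 from blue(g,i)
round 1: derive cover(h,e) via R1 from blue(h,e)
round 1: derive cover(h,j) via R1 from blue(h,j)
round 1: derive cover(i,d) via R1 from blue(i,d)
round 1: derive cover(j,c) via R1 from blue(j,c)
round 1: derive cover(j,g) via R1 from blue(j,g)
round 2: derive cover(a,a) via R2 from cover(a,e), cover(e,a)
round 2: derive cover(a,i) via R2 from cover(a,e), cover(e,i)
round 2: derive cover(a,j) via R2 from cover(a,h), cover(h,j)
round 2: derive cover(d,a) via R2 from cover(d,e), cover(e,a)
round 2: derive cover(d,i) via R2 from cover(d,e), cover(e,i)
round 2: derive cover(e,c) via R2 from cover(e,a), cover(a,c)
round 2: derive cover(e,d) via R2 from cover(e,i), cover(i,d)
round 2: derive cover(e,e) via R2 from cover(e,a), cover(a,e)
round 2: derive cover(e,h) via R2 from cover(e,a), cover(a,h)
round 2: derive cover(g,d) via R2 from cover(g,i), cover(i,d)
round 2: derive cover(h,a) via R2 from cover(h,e), cover(e,a)
round 2: derive cover(h,c) via R2 from cover(h,j), cover(j,c)
round 2: derive cover(h,g) via R2 from cover(h,j), cover(j,g)
round 2: derive cover(h,i) via R2 from cover(h,e), cover(e,i)
round 2: derive cover(i,c) via R2 from cover(i,d), cover(d,c)
round 2: derive cover(i,e) via R2 from cover(i,d), cover(d,e)
round 2: derive cover(j,i) via R2 from cover(j,g), cover(g,i)
round 3: derive cover(a,d) via R2 from cover(a,e), cover(e,d)
round 3: derive cover(a,g) via R2 from cover(a,h), cover(h,g)
round 3: derive cover(d,d) via R2 from cover(d,e), cover(e,d)
round 3: derive cover(d,h) via R2 from cover(d,a), cover(a,h)
round 3: derive cover(d,j) via R2 from cover(d,a), cover(a,j)
round 3: derive cover(e,g) via R2 from cover(e,h), cover(h,g)
round 3: derive cover(e,j) via R2 from cover(e,a), cover(a,j)
round 3: derive cover(g,a) via R2 from cover(g,d), cover(d,a)
round 3: derive cover(g,c) via R2 from cover(g,d), cover(d,c)
round 3: derive cover(g,e) via R2 from cover(g,d), cover(d,e)
round 3: derive cover(h,d) via R2 from cover(h,e), cover(e,d)
round 3: derive cover(h,h) via R2 from cover(h,a), cover(a,h)
round 3: derive cover(i,a) via R2 from cover(i,d), cover(d,a)
round 3: derive cover(i,h) via R2 from cover(i,e), cover(e,h)
round 3: derive cover(i,i) via R2 from cover(i,d), cover(d,i)
round 3: derive cover(j,d) via R2 from cover(j,g), cover(g,d)
round 3: derive cover(j,e) via R2 from cover(j,i), cover(i,e)
round 4: derive cover(d,g) via R2 from cover(d,a), cover(a,g)
round 4: derive cover(g,g) via R2 from cover(g,a), cover(a,g)
round 4: derive cover(g,h) via R2 from cover(g,a), cover(a,h)
round 4: derive cover(g,j) via R2 from cover(g,a), cover(a,j)
round 4: derive cover(i,g) via R2 from cover(i,a), cover(a,g)
round 4: derive cover(i,j) via R2 from cover(i,a), cover(a,j)
round 4: derive cover(j,a) via R2 from cover(j,d), cover(d,a)
round 4: derive cover(j,h) via R2 from cover(j,d), cover(d,h)
round 4: derive cover(j,j) via R2 from cover(j,d), cover(d,j)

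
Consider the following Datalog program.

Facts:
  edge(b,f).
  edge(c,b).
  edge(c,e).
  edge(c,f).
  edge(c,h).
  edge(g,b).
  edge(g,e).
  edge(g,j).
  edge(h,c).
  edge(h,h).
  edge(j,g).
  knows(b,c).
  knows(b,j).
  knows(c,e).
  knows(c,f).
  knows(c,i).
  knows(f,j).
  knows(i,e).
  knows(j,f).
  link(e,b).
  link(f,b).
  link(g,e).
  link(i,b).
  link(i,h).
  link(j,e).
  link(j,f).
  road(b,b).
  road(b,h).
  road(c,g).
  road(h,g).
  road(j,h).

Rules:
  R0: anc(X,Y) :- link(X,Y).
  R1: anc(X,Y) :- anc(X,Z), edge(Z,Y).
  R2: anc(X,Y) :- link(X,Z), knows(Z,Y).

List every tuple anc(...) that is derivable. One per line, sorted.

anc(e,b)
anc(e,c)
anc(e,e)
anc(e,f)
anc(e,g)
anc(e,h)
anc(e,j)
anc(f,b)
anc(f,c)
anc(f,e)
anc(f,f)
anc(f,g)
anc(f,h)
anc(f,j)
anc(g,e)
anc(i,b)
anc(i,c)
anc(i,e)
anc(i,f)
anc(i,g)
anc(i,h)
anc(i,j)
anc(j,b)
anc(j,e)
anc(j,f)
anc(j,g)
anc(j,j)

round 1: derive anc(e,b) via R0 from link(e,b)
round 1: derive anc(f,b) via R0 from link(f,b)
round 1: derive anc(g,e) via R0 from link(g,e)
round 1: derive anc(i,b) via R0 from link(i,b)
round 1: derive anc(i,h) via R0 from link(i,h)
round 1: derive anc(j,e) via R0 from link(j,e)
round 1: derive anc(j,f) via R0 from link(j,f)
round 1: derive anc(e,c) via R2 from link(e,b), knows(b,c)
round 1: derive anc(e,j) via R2 from link(e,b), knows(b,j)
round 1: derive anc(f,c) via R2 from link(f,b), knows(b,c)
round 1: derive anc(f,j) via R2 from link(f,b), knows(b,j)
round 1: derive anc(i,c) via R2 from link(i,b), knows(b,c)
round 1: derive anc(i,j) via R2 from link(i,b), knows(b,j)
round 1: derive anc(j,j) via R2 from link(j,f), knows(f,j)
round 2: derive anc(e,e) via R1 from anc(e,c), edge(c,e)
round 2: derive anc(e,f) via R1 from anc(e,b), edge(b,f)
round 2: derive anc(e,g) via R1 from anc(e,j), edge(j,g)
round 2: derive anc(e,h) via R1 from anc(e,c), edge(c,h)
round 2: derive anc(f,e) via R1 from anc(f,c), edge(c,e)
round 2: derive anc(f,f) via R1 from anc(f,b), edge(b,f)
round 2: derive anc(f,g) via R1 from anc(f,j), edge(j,g)
round 2: derive anc(f,h) via R1 from anc(f,c), edge(c,h)
round 2: derive anc(i,e) via R1 from anc(i,c), edge(c,e)
round 2: derive anc(i,f) via R1 from anc(i,b), edge(b,f)
round 2: derive anc(i,g) via R1 from anc(i,j), edge(j,g)
round 2: derive anc(j,g) via R1 from anc(j,j), edge(j,g)
round 3: derive anc(j,b) via R1 from anc(j,g), edge(g,b)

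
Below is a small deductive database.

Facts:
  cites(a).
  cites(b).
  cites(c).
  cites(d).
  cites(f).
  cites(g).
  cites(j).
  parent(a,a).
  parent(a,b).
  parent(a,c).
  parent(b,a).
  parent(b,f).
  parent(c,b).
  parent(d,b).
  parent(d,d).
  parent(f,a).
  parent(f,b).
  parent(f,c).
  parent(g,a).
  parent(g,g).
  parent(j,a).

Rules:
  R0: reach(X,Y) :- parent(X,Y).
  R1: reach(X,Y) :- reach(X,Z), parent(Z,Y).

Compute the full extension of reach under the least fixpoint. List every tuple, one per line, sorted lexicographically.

round 1: derive reach(a,a) via R0 from parent(a,a)
round 1: derive reach(a,b) via R0 from parent(a,b)
round 1: derive reach(a,c) via R0 from parent(a,c)
round 1: derive reach(b,a) via R0 from parent(b,a)
round 1: derive reach(b,f) via R0 from parent(b,f)
round 1: derive reach(c,b) via R0 from parent(c,b)
round 1: derive reach(d,b) via R0 from parent(d,b)
round 1: derive reach(d,d) via R0 from parent(d,d)
round 1: derive reach(f,a) via R0 from parent(f,a)
round 1: derive reach(f,b) via R0 from parent(f,b)
round 1: derive reach(f,c) via R0 from parent(f,c)
round 1: derive reach(g,a) via R0 from parent(g,a)
round 1: derive reach(g,g) via R0 from parent(g,g)
round 1: derive reach(j,a) via R0 from parent(j,a)
round 2: derive reach(a,f) via R1 from reach(a,b), parent(b,f)
round 2: derive reach(b,b) via R1 from reach(b,a), parent(a,b)
round 2: derive reach(b,c) via R1 from reach(b,a), parent(a,c)
round 2: derive reach(c,a) via R1 from reach(c,b), parent(b,a)
round 2: derive reach(c,f) via R1 from reach(c,b), parent(b,f)
round 2: derive reach(d,a) via R1 from reach(d,b), parent(b,a)
round 2: derive reach(d,f) via R1 from reach(d,b), parent(b,f)
round 2: derive reach(f,f) via R1 from reach(f,b), parent(b,f)
round 2: derive reach(g,b) via R1 from reach(g,a), parent(a,b)
round 2: derive reach(g,c) via R1 from reach(g,a), parent(a,c)
round 2: derive reach(j,b) via R1 from reach(j,a), parent(a,b)
round 2: derive reach(j,c) via R1 from reach(j,a), parent(a,c)
round 3: derive reach(c,c) via R1 from reach(c,a), parent(a,c)
round 3: derive reach(d,c) via R1 from reach(d,a), parent(a,c)
round 3: derive reach(g,f) via R1 from reach(g,b), parent(b,f)
round 3: derive reach(j,f) via R1 from reach(j,b), parent(b,f)

reach(a,a)
reach(a,b)
reach(a,c)
reach(a,f)
reach(b,a)
reach(b,b)
reach(b,c)
reach(b,f)
reach(c,a)
reach(c,b)
reach(c,c)
reach(c,f)
reach(d,a)
reach(d,b)
reach(d,c)
reach(d,d)
reach(d,f)
reach(f,a)
reach(f,b)
reach(f,c)
reach(f,f)
reach(g,a)
reach(g,b)
reach(g,c)
reach(g,f)
reach(g,g)
reach(j,a)
reach(j,b)
reach(j,c)
reach(j,f)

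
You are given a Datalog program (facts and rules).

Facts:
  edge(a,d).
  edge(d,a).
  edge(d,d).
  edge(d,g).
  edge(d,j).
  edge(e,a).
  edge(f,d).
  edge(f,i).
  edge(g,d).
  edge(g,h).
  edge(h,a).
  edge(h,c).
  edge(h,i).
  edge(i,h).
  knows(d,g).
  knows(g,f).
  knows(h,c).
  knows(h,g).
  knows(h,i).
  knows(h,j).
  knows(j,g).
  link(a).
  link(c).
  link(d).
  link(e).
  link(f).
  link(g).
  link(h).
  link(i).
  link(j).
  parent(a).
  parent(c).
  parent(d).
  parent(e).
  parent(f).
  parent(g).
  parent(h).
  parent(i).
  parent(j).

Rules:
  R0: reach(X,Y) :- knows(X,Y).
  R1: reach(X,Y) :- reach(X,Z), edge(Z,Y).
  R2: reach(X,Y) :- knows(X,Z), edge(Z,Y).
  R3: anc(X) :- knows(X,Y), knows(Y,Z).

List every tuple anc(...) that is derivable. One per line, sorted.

round 1: derive anc(d) via R3 from knows(d,g), knows(g,f)
round 1: derive anc(h) via R3 from knows(h,g), knows(g,f)
round 1: derive anc(j) via R3 from knows(j,g), knows(g,f)

anc(d)
anc(h)
anc(j)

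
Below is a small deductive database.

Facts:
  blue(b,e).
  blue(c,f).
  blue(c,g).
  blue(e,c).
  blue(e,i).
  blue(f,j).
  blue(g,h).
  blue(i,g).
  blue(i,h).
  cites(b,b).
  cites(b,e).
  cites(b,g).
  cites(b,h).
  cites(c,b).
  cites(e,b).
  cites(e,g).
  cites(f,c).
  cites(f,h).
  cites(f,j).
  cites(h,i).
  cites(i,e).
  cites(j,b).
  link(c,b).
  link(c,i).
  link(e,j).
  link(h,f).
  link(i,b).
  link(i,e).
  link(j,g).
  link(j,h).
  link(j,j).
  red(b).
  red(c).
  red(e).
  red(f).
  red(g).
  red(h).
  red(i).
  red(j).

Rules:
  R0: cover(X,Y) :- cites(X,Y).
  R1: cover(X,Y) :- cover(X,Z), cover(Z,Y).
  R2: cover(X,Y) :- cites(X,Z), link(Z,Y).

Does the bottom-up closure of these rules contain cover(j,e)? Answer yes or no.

round 1: derive cover(b,b) via R0 from cites(b,b)
round 1: derive cover(b,e) via R0 from cites(b,e)
round 1: derive cover(b,g) via R0 from cites(b,g)
round 1: derive cover(b,h) via R0 from cites(b,h)
round 1: derive cover(c,b) via R0 from cites(c,b)
round 1: derive cover(e,b) via R0 from cites(e,b)
round 1: derive cover(e,g) via R0 from cites(e,g)
round 1: derive cover(f,c) via R0 from cites(f,c)
round 1: derive cover(f,h) via R0 from cites(f,h)
round 1: derive cover(f,j) via R0 from cites(f,j)
round 1: derive cover(h,i) via R0 from cites(h,i)
round 1: derive cover(i,e) via R0 from cites(i,e)
round 1: derive cover(j,b) via R0 from cites(j,b)
round 1: derive cover(b,f) via R2 from cites(b,h), link(h,f)
round 1: derive cover(b,j) via R2 from cites(b,e), link(e,j)
round 1: derive cover(f,b) via R2 from cites(f,c), link(c,b)
round 1: derive cover(f,f) via R2 from cites(f,h), link(h,f)
round 1: derive cover(f,g) via R2 from cites(f,j), link(j,g)
round 1: derive cover(f,i) via R2 from cites(f,c), link(c,i)
round 1: derive cover(h,b) via R2 from cites(h,i), link(i,b)
round 1: derive cover(h,e) via R2 from cites(h,i), link(i,e)
round 1: derive cover(i,j) via R2 from cites(i,e), link(e,j)
round 2: derive cover(b,c) via R1 from cover(b,f), cover(f,c)
round 2: derive cover(b,i) via R1 from cover(b,f), cover(f,i)
round 2: derive cover(c,e) via R1 from cover(c,b), cover(b,e)
round 2: derive cover(c,f) via R1 from cover(c,b), cover(b,f)
round 2: derive cover(c,g) via R1 from cover(c,b), cover(b,g)
round 2: derive cover(c,h) via R1 from cover(c,b), cover(b,h)
round 2: derive cover(c,j) via R1 from cover(c,b), cover(b,j)
round 2: derive cover(e,e) via R1 from cover(e,b), cover(b,e)
round 2: derive cover(e,f) via R1 from cover(e,b), cover(b,f)
round 2: derive cover(e,h) via R1 from cover(e,b), cover(b,h)
round 2: derive cover(e,j) via R1 from cover(e,b), cover(b,j)
round 2: derive cover(f,e) via R1 from cover(f,b), cover(b,e)
round 2: derive cover(h,f) via R1 from cover(h,b), cover(b,f)
round 2: derive cover(h,g) via R1 from cover(h,b), cover(b,g)
round 2: derive cover(h,h) via R1 from cover(h,b), cover(b,h)
round 2: derive cover(h,j) via R1 from cover(h,b), cover(b,j)
round 2: derive cover(i,b) via R1 from cover(i,e), cover(e,b)
round 2: derive cover(i,g) via R1 from cover(i,e), cover(e,g)
round 2: derive cover(j,e) via R1 from cover(j,b), cover(b,e)
round 2: derive cover(j,f) via R1 from cover(j,b), cover(b,f)
round 2: derive cover(j,g) via R1 from cover(j,b), cover(b,g)
round 2: derive cover(j,h) via R1 from cover(j,b), cover(b,h)
round 2: derive cover(j,j) via R1 from cover(j,b), cover(b,j)
round 3: derive cover(c,c) via R1 from cover(c,b), cover(b,c)
round 3: derive cover(c,i) via R1 from cover(c,b), cover(b,i)
round 3: derive cover(e,c) via R1 from cover(e,b), cover(b,c)
round 3: derive cover(e,i) via R1 from cover(e,b), cover(b,i)
round 3: derive cover(h,c) via R1 from cover(h,b), cover(b,c)
round 3: derive cover(i,c) via R1 from cover(i,b), cover(b,c)
round 3: derive cover(i,f) via R1 from cover(i,b), cover(b,f)
round 3: derive cover(i,h) via R1 from cover(i,b), cover(b,h)
round 3: derive cover(i,i) via R1 from cover(i,b), cover(b,i)
round 3: derive cover(j,c) via R1 from cover(j,b), cover(b,c)
round 3: derive cover(j,i) via R1 from cover(j,b), cover(b,i)

yes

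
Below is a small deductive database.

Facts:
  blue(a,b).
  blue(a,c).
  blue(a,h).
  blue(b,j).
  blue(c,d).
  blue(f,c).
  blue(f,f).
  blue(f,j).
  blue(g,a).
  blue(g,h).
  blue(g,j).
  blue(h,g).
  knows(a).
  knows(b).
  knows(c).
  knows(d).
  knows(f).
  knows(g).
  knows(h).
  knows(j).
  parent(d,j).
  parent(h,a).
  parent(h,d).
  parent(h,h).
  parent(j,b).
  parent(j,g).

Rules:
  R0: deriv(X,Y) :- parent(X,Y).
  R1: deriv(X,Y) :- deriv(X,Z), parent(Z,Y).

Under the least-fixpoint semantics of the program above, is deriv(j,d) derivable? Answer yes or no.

no

round 1: derive deriv(d,j) via R0 from parent(d,j)
round 1: derive deriv(h,a) via R0 from parent(h,a)
round 1: derive deriv(h,d) via R0 from parent(h,d)
round 1: derive deriv(h,h) via R0 from parent(h,h)
round 1: derive deriv(j,b) via R0 from parent(j,b)
round 1: derive deriv(j,g) via R0 from parent(j,g)
round 2: derive deriv(d,b) via R1 from deriv(d,j), parent(j,b)
round 2: derive deriv(d,g) via R1 from deriv(d,j), parent(j,g)
round 2: derive deriv(h,j) via R1 from deriv(h,d), parent(d,j)
round 3: derive deriv(h,b) via R1 from deriv(h,j), parent(j,b)
round 3: derive deriv(h,g) via R1 from deriv(h,j), parent(j,g)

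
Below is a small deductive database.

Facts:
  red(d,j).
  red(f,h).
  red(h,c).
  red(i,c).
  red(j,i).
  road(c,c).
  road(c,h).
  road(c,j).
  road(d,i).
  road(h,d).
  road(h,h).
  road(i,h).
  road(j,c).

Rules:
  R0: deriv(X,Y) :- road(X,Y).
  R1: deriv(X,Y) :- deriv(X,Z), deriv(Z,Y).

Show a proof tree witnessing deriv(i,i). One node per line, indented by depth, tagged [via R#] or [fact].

deriv(i,i)  [via R1]
  deriv(i,d)  [via R1]
    deriv(i,h)  [via R0]
      road(i,h)  [fact]
    deriv(h,d)  [via R0]
      road(h,d)  [fact]
  deriv(d,i)  [via R0]
    road(d,i)  [fact]

round 1: derive deriv(c,c) via R0 from road(c,c)
round 1: derive deriv(c,h) via R0 from road(c,h)
round 1: derive deriv(c,j) via R0 from road(c,j)
round 1: derive deriv(d,i) via R0 from road(d,i)
round 1: derive deriv(h,d) via R0 from road(h,d)
round 1: derive deriv(h,h) via R0 from road(h,h)
round 1: derive deriv(i,h) via R0 from road(i,h)
round 1: derive deriv(j,c) via R0 from road(j,c)
round 2: derive deriv(c,d) via R1 from deriv(c,h), deriv(h,d)
round 2: derive deriv(d,h) via R1 from deriv(d,i), deriv(i,h)
round 2: derive deriv(h,i) via R1 from deriv(h,d), deriv(d,i)
round 2: derive deriv(i,d) via R1 from deriv(i,h), deriv(h,d)
round 2: derive deriv(j,h) via R1 from deriv(j,c), deriv(c,h)
round 2: derive deriv(j,j) via R1 from deriv(j,c), deriv(c,j)
round 3: derive deriv(c,i) via R1 from deriv(c,d), deriv(d,i)
round 3: derive deriv(d,d) via R1 from deriv(d,h), deriv(h,d)
round 3: derive deriv(i,i) via R1 from deriv(i,d), deriv(d,i)
round 3: derive deriv(j,d) via R1 from deriv(j,c), deriv(c,d)
round 3: derive deriv(j,i) via R1 from deriv(j,h), deriv(h,i)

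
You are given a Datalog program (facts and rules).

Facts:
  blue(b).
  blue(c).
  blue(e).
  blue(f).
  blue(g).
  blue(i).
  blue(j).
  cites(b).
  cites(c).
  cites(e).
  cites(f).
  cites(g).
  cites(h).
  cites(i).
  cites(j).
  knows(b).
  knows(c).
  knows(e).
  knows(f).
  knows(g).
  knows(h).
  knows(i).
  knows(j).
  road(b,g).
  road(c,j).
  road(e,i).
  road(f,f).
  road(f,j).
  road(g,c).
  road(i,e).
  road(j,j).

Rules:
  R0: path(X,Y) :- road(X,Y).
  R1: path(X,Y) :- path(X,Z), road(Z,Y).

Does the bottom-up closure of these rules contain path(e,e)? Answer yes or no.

yes

round 1: derive path(b,g) via R0 from road(b,g)
round 1: derive path(c,j) via R0 from road(c,j)
round 1: derive path(e,i) via R0 from road(e,i)
round 1: derive path(f,f) via R0 from road(f,f)
round 1: derive path(f,j) via R0 from road(f,j)
round 1: derive path(g,c) via R0 from road(g,c)
round 1: derive path(i,e) via R0 from road(i,e)
round 1: derive path(j,j) via R0 from road(j,j)
round 2: derive path(b,c) via R1 from path(b,g), road(g,c)
round 2: derive path(e,e) via R1 from path(e,i), road(i,e)
round 2: derive path(g,j) via R1 from path(g,c), road(c,j)
round 2: derive path(i,i) via R1 from path(i,e), road(e,i)
round 3: derive path(b,j) via R1 from path(b,c), road(c,j)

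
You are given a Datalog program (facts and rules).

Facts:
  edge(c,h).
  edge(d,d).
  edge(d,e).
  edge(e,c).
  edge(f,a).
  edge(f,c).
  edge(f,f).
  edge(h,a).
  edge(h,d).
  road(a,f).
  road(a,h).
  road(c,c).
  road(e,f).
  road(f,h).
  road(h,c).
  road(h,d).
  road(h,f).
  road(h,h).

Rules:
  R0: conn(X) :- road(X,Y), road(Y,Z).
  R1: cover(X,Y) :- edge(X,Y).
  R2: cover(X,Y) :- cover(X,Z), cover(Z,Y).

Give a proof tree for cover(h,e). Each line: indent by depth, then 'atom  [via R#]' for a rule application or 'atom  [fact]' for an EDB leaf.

round 1: derive cover(c,h) via R1 from edge(c,h)
round 1: derive cover(d,d) via R1 from edge(d,d)
round 1: derive cover(d,e) via R1 from edge(d,e)
round 1: derive cover(e,c) via R1 from edge(e,c)
round 1: derive cover(f,a) via R1 from edge(f,a)
round 1: derive cover(f,c) via R1 from edge(f,c)
round 1: derive cover(f,f) via R1 from edge(f,f)
round 1: derive cover(h,a) via R1 from edge(h,a)
round 1: derive cover(h,d) via R1 from edge(h,d)
round 2: derive cover(c,a) via R2 from cover(c,h), cover(h,a)
round 2: derive cover(c,d) via R2 from cover(c,h), cover(h,d)
round 2: derive cover(d,c) via R2 from cover(d,e), cover(e,c)
round 2: derive cover(e,h) via R2 from cover(e,c), cover(c,h)
round 2: derive cover(f,h) via R2 from cover(f,c), cover(c,h)
round 2: derive cover(h,e) via R2 from cover(h,d), cover(d,e)
round 3: derive cover(c,c) via R2 from cover(c,d), cover(d,c)
round 3: derive cover(c,e) via R2 from cover(c,d), cover(d,e)
round 3: derive cover(d,a) via R2 from cover(d,c), cover(c,a)
round 3: derive cover(d,h) via R2 from cover(d,c), cover(c,h)
round 3: derive cover(e,a) via R2 from cover(e,c), cover(c,a)
round 3: derive cover(e,d) via R2 from cover(e,c), cover(c,d)
round 3: derive cover(e,e) via R2 from cover(e,h), cover(h,e)
round 3: derive cover(f,d) via R2 from cover(f,c), cover(c,d)
round 3: derive cover(f,e) via R2 from cover(f,h), cover(h,e)
round 3: derive cover(h,c) via R2 from cover(h,d), cover(d,c)
round 3: derive cover(h,h) via R2 from cover(h,e), cover(e,h)

cover(h,e)  [via R2]
  cover(h,d)  [via R1]
    edge(h,d)  [fact]
  cover(d,e)  [via R1]
    edge(d,e)  [fact]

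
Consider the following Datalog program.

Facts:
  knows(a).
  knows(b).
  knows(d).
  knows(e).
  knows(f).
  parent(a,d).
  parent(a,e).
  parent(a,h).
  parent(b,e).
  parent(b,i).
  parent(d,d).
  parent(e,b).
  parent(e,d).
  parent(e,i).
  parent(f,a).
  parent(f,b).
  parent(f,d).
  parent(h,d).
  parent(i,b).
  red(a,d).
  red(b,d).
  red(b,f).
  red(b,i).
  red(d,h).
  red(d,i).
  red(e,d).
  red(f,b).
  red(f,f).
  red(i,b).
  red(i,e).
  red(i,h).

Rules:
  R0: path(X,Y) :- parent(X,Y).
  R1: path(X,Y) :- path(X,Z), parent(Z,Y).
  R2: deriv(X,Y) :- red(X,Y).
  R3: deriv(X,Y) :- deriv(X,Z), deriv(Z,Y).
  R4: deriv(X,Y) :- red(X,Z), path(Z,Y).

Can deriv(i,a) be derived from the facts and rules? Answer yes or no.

yes

round 1: derive path(a,d) via R0 from parent(a,d)
round 1: derive path(a,e) via R0 from parent(a,e)
round 1: derive path(a,h) via R0 from parent(a,h)
round 1: derive path(b,e) via R0 from parent(b,e)
round 1: derive path(b,i) via R0 from parent(b,i)
round 1: derive path(d,d) via R0 from parent(d,d)
round 1: derive path(e,b) via R0 from parent(e,b)
round 1: derive path(e,d) via R0 from parent(e,d)
round 1: derive path(e,i) via R0 from parent(e,i)
round 1: derive path(f,a) via R0 from parent(f,a)
round 1: derive path(f,b) via R0 from parent(f,b)
round 1: derive path(f,d) via R0 from parent(f,d)
round 1: derive path(h,d) via R0 from parent(h,d)
round 1: derive path(i,b) via R0 from parent(i,b)
round 1: derive deriv(a,d) via R2 from red(a,d)
round 1: derive deriv(b,d) via R2 from red(b,d)
round 1: derive deriv(b,f) via R2 from red(b,f)
round 1: derive deriv(b,i) via R2 from red(b,i)
round 1: derive deriv(d,h) via R2 from red(d,h)
round 1: derive deriv(d,i) via R2 from red(d,i)
round 1: derive deriv(e,d) via R2 from red(e,d)
round 1: derive deriv(f,b) via R2 from red(f,b)
round 1: derive deriv(f,f) via R2 from red(f,f)
round 1: derive deriv(i,b) via R2 from red(i,b)
round 1: derive deriv(i,e) via R2 from red(i,e)
round 1: derive deriv(i,h) via R2 from red(i,h)
round 2: derive path(a,b) via R1 from path(a,e), parent(e,b)
round 2: derive path(a,i) via R1 from path(a,e), parent(e,i)
round 2: derive path(b,b) via R1 from path(b,e), parent(e,b)
round 2: derive path(b,d) via R1 from path(b,e), parent(e,d)
round 2: derive path(e,e) via R1 from path(e,b), parent(b,e)
round 2: derive path(f,e) via R1 from path(f,a), parent(a,e)
round 2: derive path(f,h) via R1 from path(f,a), parent(a,h)
round 2: derive path(f,i) via R1 from path(f,b), parent(b,i)
round 2: derive path(i,e) via R1 from path(i,b), parent(b,e)
round 2: derive path(i,i) via R1 from path(i,b), parent(b,i)
round 2: derive deriv(a,h) via R3 from deriv(a,d), deriv(d,h)
round 2: derive deriv(a,i) via R3 from deriv(a,d), deriv(d,i)
round 2: derive deriv(b,b) via R3 from deriv(b,f), deriv(f,b)
round 2: derive deriv(b,e) via R3 from deriv(b,i), deriv(i,e)
round 2: derive deriv(b,h) via R3 from deriv(b,d), deriv(d,h)
round 2: derive deriv(d,b) via R3 from deriv(d,i), deriv(i,b)
round 2: derive deriv(d,e) via R3 from deriv(d,i), deriv(i,e)
round 2: derive deriv(e,h) via R3 from deriv(e,d), deriv(d,h)
round 2: derive deriv(e,i) via R3 from deriv(e,d), deriv(d,i)
round 2: derive deriv(f,d) via R3 from deriv(f,b), deriv(b,d)
round 2: derive deriv(f,i) via R3 from deriv(f,b), deriv(b,i)
round 2: derive deriv(i,d) via R3 from deriv(i,b), deriv(b,d)
round 2: derive deriv(i,f) via R3 from deriv(i,b), deriv(b,f)
round 2: derive deriv(i,i) via R3 from deriv(i,b), deriv(b,i)
round 2: derive deriv(b,a) via R4 from red(b,f), path(f,a)
round 2: derive deriv(d,d) via R4 from red(d,h), path(h,d)
round 2: derive deriv(f,a) via R4 from red(f,f), path(f,a)
round 2: derive deriv(f,e) via R4 from red(f,b), path(b,e)
round 3: derive path(i,d) via R1 from path(i,e), parent(e,d)
round 3: derive deriv(a,b) via R3 from deriv(a,d), deriv(d,b)
round 3: derive deriv(a,e) via R3 from deriv(a,d), deriv(d,e)
round 3: derive deriv(a,f) via R3 from deriv(a,i), deriv(i,f)
round 3: derive deriv(d,a) via R3 from deriv(d,b), deriv(b,a)
round 3: derive deriv(d,f) via R3 from deriv(d,b), deriv(b,f)
round 3: derive deriv(e,b) via R3 from deriv(e,d), deriv(d,b)
round 3: derive deriv(e,e) via R3 from deriv(e,d), deriv(d,e)
round 3: derive deriv(e,f) via R3 from deriv(e,i), deriv(i,f)
round 3: derive deriv(f,h) via R3 from deriv(f,a), deriv(a,h)
round 3: derive deriv(i,a) via R3 from deriv(i,b), deriv(b,a)
round 4: derive deriv(a,a) via R3 from deriv(a,b), deriv(b,a)
round 4: derive deriv(e,a) via R3 from deriv(e,b), deriv(b,a)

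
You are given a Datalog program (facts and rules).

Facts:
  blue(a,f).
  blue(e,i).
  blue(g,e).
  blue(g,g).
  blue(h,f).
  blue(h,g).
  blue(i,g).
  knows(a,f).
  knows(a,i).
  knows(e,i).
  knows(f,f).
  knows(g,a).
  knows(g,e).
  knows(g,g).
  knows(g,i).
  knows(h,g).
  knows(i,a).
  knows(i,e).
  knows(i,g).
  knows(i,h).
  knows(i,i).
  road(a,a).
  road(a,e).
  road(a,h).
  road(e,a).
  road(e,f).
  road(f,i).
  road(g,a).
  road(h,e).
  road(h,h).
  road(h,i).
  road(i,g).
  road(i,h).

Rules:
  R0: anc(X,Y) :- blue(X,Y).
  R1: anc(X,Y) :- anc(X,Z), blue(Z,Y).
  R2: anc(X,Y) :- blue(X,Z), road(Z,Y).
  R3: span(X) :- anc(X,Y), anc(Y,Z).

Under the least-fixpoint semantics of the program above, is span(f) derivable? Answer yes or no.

no

round 1: derive anc(a,f) via R0 from blue(a,f)
round 1: derive anc(e,i) via R0 from blue(e,i)
round 1: derive anc(g,e) via R0 from blue(g,e)
round 1: derive anc(g,g) via R0 from blue(g,g)
round 1: derive anc(h,f) via R0 from blue(h,f)
round 1: derive anc(h,g) via R0 from blue(h,g)
round 1: derive anc(i,g) via R0 from blue(i,g)
round 1: derive anc(a,i) via R2 from blue(a,f), road(f,i)
round 1: derive anc(e,g) via R2 from blue(e,i), road(i,g)
round 1: derive anc(e,h) via R2 from blue(e,i), road(i,h)
round 1: derive anc(g,a) via R2 from blue(g,e), road(e,a)
round 1: derive anc(g,f) via R2 from blue(g,e), road(e,f)
round 1: derive anc(h,a) via R2 from blue(h,g), road(g,a)
round 1: derive anc(h,i) via R2 from blue(h,f), road(f,i)
round 1: derive anc(i,a) via R2 from blue(i,g), road(g,a)
round 2: derive anc(a,g) via R1 from anc(a,i), blue(i,g)
round 2: derive anc(e,e) via R1 from anc(e,g), blue(g,e)
round 2: derive anc(e,f) via R1 from anc(e,h), blue(h,f)
round 2: derive anc(g,i) via R1 from anc(g,e), blue(e,i)
round 2: derive anc(h,e) via R1 from anc(h,g), blue(g,e)
round 2: derive anc(i,e) via R1 from anc(i,g), blue(g,e)
round 2: derive anc(i,f) via R1 from anc(i,a), blue(a,f)
round 2: derive span(a) via R3 from anc(a,i), anc(i,a)
round 2: derive span(e) via R3 from anc(e,g), anc(g,a)
round 2: derive span(g) via R3 from anc(g,a), anc(a,f)
round 2: derive span(h) via R3 from anc(h,a), anc(a,f)
round 2: derive span(i) via R3 from anc(i,a), anc(a,f)
round 3: derive anc(a,e) via R1 from anc(a,g), blue(g,e)
round 3: derive anc(i,i) via R1 from anc(i,e), blue(e,i)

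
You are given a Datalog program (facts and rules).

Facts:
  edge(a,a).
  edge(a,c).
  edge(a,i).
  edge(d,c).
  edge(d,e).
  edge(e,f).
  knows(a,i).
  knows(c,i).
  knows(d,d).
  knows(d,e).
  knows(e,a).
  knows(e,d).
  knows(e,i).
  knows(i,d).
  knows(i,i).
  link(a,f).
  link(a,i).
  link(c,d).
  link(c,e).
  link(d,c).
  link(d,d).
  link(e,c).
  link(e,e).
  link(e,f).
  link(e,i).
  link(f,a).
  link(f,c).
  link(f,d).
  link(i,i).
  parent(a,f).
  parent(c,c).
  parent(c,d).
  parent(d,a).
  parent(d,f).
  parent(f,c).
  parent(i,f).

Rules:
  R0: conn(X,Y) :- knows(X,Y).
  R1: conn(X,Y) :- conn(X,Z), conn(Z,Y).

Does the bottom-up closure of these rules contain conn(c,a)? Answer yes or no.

yes

round 1: derive conn(a,i) via R0 from knows(a,i)
round 1: derive conn(c,i) via R0 from knows(c,i)
round 1: derive conn(d,d) via R0 from knows(d,d)
round 1: derive conn(d,e) via R0 from knows(d,e)
round 1: derive conn(e,a) via R0 from knows(e,a)
round 1: derive conn(e,d) via R0 from knows(e,d)
round 1: derive conn(e,i) via R0 from knows(e,i)
round 1: derive conn(i,d) via R0 from knows(i,d)
round 1: derive conn(i,i) via R0 from knows(i,i)
round 2: derive conn(a,d) via R1 from conn(a,i), conn(i,d)
round 2: derive conn(c,d) via R1 from conn(c,i), conn(i,d)
round 2: derive conn(d,a) via R1 from conn(d,e), conn(e,a)
round 2: derive conn(d,i) via R1 from conn(d,e), conn(e,i)
round 2: derive conn(e,e) via R1 from conn(e,d), conn(d,e)
round 2: derive conn(i,e) via R1 from conn(i,d), conn(d,e)
round 3: derive conn(a,a) via R1 from conn(a,d), conn(d,a)
round 3: derive conn(a,e) via R1 from conn(a,d), conn(d,e)
round 3: derive conn(c,a) via R1 from conn(c,d), conn(d,a)
round 3: derive conn(c,e) via R1 from conn(c,d), conn(d,e)
round 3: derive conn(i,a) via R1 from conn(i,d), conn(d,a)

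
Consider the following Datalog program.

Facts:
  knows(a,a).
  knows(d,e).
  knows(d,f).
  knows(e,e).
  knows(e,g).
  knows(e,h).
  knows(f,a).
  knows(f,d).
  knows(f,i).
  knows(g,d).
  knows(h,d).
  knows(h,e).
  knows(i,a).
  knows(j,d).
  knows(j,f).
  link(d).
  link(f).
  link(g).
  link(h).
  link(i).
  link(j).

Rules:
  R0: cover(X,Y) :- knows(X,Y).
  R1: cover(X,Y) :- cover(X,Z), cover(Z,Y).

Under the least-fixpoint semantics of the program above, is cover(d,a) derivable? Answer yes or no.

round 1: derive cover(a,a) via R0 from knows(a,a)
round 1: derive cover(d,e) via R0 from knows(d,e)
round 1: derive cover(d,f) via R0 from knows(d,f)
round 1: derive cover(e,e) via R0 from knows(e,e)
round 1: derive cover(e,g) via R0 from knows(e,g)
round 1: derive cover(e,h) via R0 from knows(e,h)
round 1: derive cover(f,a) via R0 from knows(f,a)
round 1: derive cover(f,d) via R0 from knows(f,d)
round 1: derive cover(f,i) via R0 from knows(f,i)
round 1: derive cover(g,d) via R0 from knows(g,d)
round 1: derive cover(h,d) via R0 from knows(h,d)
round 1: derive cover(h,e) via R0 from knows(h,e)
round 1: derive cover(i,a) via R0 from knows(i,a)
round 1: derive cover(j,d) via R0 from knows(j,d)
round 1: derive cover(j,f) via R0 from knows(j,f)
round 2: derive cover(d,a) via R1 from cover(d,f), cover(f,a)
round 2: derive cover(d,d) via R1 from cover(d,f), cover(f,d)
round 2: derive cover(d,g) via R1 from cover(d,e), cover(e,g)
round 2: derive cover(d,h) via R1 from cover(d,e), cover(e,h)
round 2: derive cover(d,i) via R1 from cover(d,f), cover(f,i)
round 2: derive cover(e,d) via R1 from cover(e,g), cover(g,d)
round 2: derive cover(f,e) via R1 from cover(f,d), cover(d,e)
round 2: derive cover(f,f) via R1 from cover(f,d), cover(d,f)
round 2: derive cover(g,e) via R1 from cover(g,d), cover(d,e)
round 2: derive cover(g,f) via R1 from cover(g,d), cover(d,f)
round 2: derive cover(h,f) via R1 from cover(h,d), cover(d,f)
round 2: derive cover(h,g) via R1 from cover(h,e), cover(e,g)
round 2: derive cover(h,h) via R1 from cover(h,e), cover(e,h)
round 2: derive cover(j,a) via R1 from cover(j,f), cover(f,a)
round 2: derive cover(j,e) via R1 from cover(j,d), cover(d,e)
round 2: derive cover(j,i) via R1 from cover(j,f), cover(f,i)
round 3: derive cover(e,a) via R1 from cover(e,d), cover(d,a)
round 3: derive cover(e,f) via R1 from cover(e,d), cover(d,f)
round 3: derive cover(e,i) via R1 from cover(e,d), cover(d,i)
round 3: derive cover(f,g) via R1 from cover(f,d), cover(d,g)
round 3: derive cover(f,h) via R1 from cover(f,d), cover(d,h)
round 3: derive cover(g,a) via R1 from cover(g,d), cover(d,a)
round 3: derive cover(g,g) via R1 from cover(g,d), cover(d,g)
round 3: derive cover(g,h) via R1 from cover(g,d), cover(d,h)
round 3: derive cover(g,i) via R1 from cover(g,d), cover(d,i)
round 3: derive cover(h,a) via R1 from cover(h,d), cover(d,a)
round 3: derive cover(h,i) via R1 from cover(h,d), cover(d,i)
round 3: derive cover(j,g) via R1 from cover(j,d), cover(d,g)
round 3: derive cover(j,h) via R1 from cover(j,d), cover(d,h)

yes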